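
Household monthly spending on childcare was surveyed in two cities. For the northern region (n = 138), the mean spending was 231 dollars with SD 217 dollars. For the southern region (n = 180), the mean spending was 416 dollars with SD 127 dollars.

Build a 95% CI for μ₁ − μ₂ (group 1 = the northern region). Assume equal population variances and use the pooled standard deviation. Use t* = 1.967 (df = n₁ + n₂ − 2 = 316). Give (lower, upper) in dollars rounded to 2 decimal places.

(-223.26, -146.74)

Pooled variance s_p² = [137·217² + 179·127²] / (138+180−2) = 29551.5316, so s_p = 171.9056.
SE_diff = s_p·√(1/n₁ + 1/n₂) = 171.9056·√(1/138 + 1/180) = 19.4504.
t* = 1.967; margin = 1.967 × 19.4504 = 38.2589.
Difference = 231 − 416 = -185.0000.
-185.0000 ± 38.2589 → (-223.26, -146.74).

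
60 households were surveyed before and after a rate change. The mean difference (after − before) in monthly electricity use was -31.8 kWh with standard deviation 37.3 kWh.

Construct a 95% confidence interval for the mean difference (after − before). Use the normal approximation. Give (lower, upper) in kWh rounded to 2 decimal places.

This is a matched-pairs design, so SE = s_d/√n = 37.3/√60 = 4.8154.
Margin = 1.960 × 4.8154 = 9.4382; the interval is -31.8 ± 9.4382 = (-41.24, -22.36).

(-41.24, -22.36)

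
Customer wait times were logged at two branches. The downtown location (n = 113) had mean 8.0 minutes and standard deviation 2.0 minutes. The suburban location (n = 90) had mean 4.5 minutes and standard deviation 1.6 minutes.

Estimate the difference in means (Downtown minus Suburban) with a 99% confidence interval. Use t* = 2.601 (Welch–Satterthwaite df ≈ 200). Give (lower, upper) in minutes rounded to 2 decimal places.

(2.84, 4.16)

SE₁ = s₁/√n₁ = 2.0/√113 = 0.1881; SE₂ = 1.6/√90 = 0.1687.
Independent samples, unequal variances: SE_diff = √(SE₁² + SE₂²) = √(0.03538161 + 0.02845969) = 0.2527.
t* = 2.601, so margin of error = 2.601 × 0.2527 = 0.6573.
Difference in means = 8.0 − 4.5 = 3.5000.
3.5000 ± 0.6573 → (2.84, 4.16).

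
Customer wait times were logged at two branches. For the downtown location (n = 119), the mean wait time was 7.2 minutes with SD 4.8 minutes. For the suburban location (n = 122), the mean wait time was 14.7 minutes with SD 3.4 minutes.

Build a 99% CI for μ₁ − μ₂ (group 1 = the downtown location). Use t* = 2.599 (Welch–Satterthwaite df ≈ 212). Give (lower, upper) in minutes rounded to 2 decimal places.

(-8.90, -6.10)

SE₁ = s₁/√n₁ = 4.8/√119 = 0.4400; SE₂ = 3.4/√122 = 0.3078.
Independent samples, unequal variances: SE_diff = √(SE₁² + SE₂²) = √(0.1936 + 0.09474084) = 0.5370.
t* = 2.599, so margin of error = 2.599 × 0.5370 = 1.3957.
Difference in means = 7.2 − 14.7 = -7.5000.
-7.5000 ± 1.3957 → (-8.90, -6.10).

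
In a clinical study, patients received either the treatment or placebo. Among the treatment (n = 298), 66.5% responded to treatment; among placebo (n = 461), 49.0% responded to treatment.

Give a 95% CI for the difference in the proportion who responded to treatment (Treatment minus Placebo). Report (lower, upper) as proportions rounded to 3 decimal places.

(0.105, 0.245)

The two standard errors are √(0.6650×0.3350/298) = 0.02734 and √(0.4900×0.5100/461) = 0.02328.
Because the samples are independent, SE_diff = √(0.02734² + 0.02328²) = 0.03591.
Using z* = 1.960 for 95%, ME = 1.960 × 0.03591 = 0.07038.
p̂₁ − p̂₂ = 0.1750; interval 0.1750 ± 0.07038 gives (0.105, 0.245).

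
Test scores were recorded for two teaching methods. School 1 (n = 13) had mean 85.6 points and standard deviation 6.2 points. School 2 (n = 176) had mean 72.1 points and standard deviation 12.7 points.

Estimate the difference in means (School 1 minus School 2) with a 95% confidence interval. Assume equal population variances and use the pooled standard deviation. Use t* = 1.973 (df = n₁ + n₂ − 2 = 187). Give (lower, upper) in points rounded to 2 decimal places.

s_p = √[((n₁−1)s₁² + (n₂−1)s₂²)/(n₁+n₂−2)] = √[(12·6.2² + 175·12.7²)/187] = 12.3857.
SE = 12.3857·√(1/13 + 1/176) = 3.5598.
With t* = 1.973, margin = 1.973 × 3.5598 = 7.0235.
x̄₁ − x̄₂ = 85.6 − 72.1 = 13.5000; interval 13.5000 ± 7.0235 = (6.48, 20.52).

(6.48, 20.52)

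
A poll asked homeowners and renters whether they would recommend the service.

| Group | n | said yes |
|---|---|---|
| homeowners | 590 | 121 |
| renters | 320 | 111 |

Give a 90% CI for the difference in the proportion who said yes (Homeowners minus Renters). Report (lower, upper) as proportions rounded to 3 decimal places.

p̂₁ = 121/590 = 0.2051 and p̂₂ = 111/320 = 0.3469.
SE₁ = √(p̂₁(1−p̂₁)/n₁) = √(0.2051·0.7949/590) = 0.01662; SE₂ = √(0.3469·0.6531/320) = 0.02661.
Independent samples: SE of the difference = √(SE₁² + SE₂²) = √(0.0002762244 + 0.0007080921) = 0.03137.
z* for 90% confidence is 1.645, so the margin of error is 1.645 × 0.03137 = 0.05160.
Point estimate p̂₁ − p̂₂ = 0.2051 − 0.3469 = -0.1418.
-0.1418 ± 0.05160 → (-0.193, -0.090).

(-0.193, -0.090)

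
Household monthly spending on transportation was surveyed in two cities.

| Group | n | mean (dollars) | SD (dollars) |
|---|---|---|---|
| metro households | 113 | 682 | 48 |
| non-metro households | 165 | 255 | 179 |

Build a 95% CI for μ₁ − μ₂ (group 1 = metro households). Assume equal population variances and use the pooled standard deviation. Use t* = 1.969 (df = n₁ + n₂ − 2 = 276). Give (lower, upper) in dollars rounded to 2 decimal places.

Pooled variance s_p² = [112·48² + 164·179²] / (113+165−2) = 19973.8116, so s_p = 141.3287.
SE_diff = s_p·√(1/n₁ + 1/n₂) = 141.3287·√(1/113 + 1/165) = 17.2572.
t* = 1.969; margin = 1.969 × 17.2572 = 33.9794.
Difference = 682 − 255 = 427.0000.
427.0000 ± 33.9794 → (393.02, 460.98).

(393.02, 460.98)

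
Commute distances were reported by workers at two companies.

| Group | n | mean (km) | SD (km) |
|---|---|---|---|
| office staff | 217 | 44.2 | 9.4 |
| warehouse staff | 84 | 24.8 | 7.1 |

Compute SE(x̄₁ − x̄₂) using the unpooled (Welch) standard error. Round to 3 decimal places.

Per-group SEs: s₁/√n₁ = 9.4/√217 = 0.6381, s₂/√n₂ = 7.1/√84 = 0.7747.
Unpooled SE of the difference: √(0.40717161 + 0.60016009) = 1.0037.

1.004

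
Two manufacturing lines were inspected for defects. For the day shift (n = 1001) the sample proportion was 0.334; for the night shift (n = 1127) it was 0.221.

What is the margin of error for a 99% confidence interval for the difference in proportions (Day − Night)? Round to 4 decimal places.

Each SE is √(p̂(1−p̂)/n): √(0.3340·0.6660/1001) = 0.01491 and √(0.2210·0.7790/1127) = 0.01236.
SE(p̂₁ − p̂₂) = √(SE₁² + SE₂²) = √(0.0002223081 + 0.0001527696) = 0.01937, since the two samples are independent.
At 99% confidence z* = 2.576; margin = 2.576 × 0.01937 = 0.04990.

0.0499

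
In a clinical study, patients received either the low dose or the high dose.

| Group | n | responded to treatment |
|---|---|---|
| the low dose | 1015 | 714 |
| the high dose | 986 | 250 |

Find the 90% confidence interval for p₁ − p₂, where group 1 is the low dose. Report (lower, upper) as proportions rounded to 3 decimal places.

(0.417, 0.483)

Sample proportions: 714/1015 = 0.7034, 250/986 = 0.2535.
Each SE is √(p̂(1−p̂)/n): √(0.7034·0.2966/1015) = 0.01434 and √(0.2535·0.7465/986) = 0.01385.
SE(p̂₁ − p̂₂) = √(SE₁² + SE₂²) = √(0.0002056356 + 0.0001918225) = 0.01994, since the two samples are independent.
At 90% confidence z* = 1.645; margin = 1.645 × 0.01994 = 0.03280.
The difference is 0.7034 − 0.2535 = 0.4499, so the interval is 0.4499 ± 0.03280 = (0.417, 0.483).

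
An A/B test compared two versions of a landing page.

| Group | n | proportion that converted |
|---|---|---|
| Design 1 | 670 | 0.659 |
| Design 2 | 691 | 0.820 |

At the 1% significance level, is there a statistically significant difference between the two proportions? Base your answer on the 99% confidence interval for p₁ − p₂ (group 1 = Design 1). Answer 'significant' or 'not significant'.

SE₁ = √(p̂₁(1−p̂₁)/n₁) = √(0.6590·0.3410/670) = 0.01831; SE₂ = √(0.8200·0.1800/691) = 0.01462.
Independent samples: SE of the difference = √(SE₁² + SE₂²) = √(0.0003352561 + 0.0002137444) = 0.02343.
z* for 99% confidence is 2.576, so the margin of error is 2.576 × 0.02343 = 0.06036.
Point estimate p̂₁ − p̂₂ = 0.6590 − 0.8200 = -0.1610.
-0.1610 ± 0.06036 → (-0.22136, -0.10064).
The interval (-0.22136, -0.10064) does not contain 0, so the difference is significant.

significant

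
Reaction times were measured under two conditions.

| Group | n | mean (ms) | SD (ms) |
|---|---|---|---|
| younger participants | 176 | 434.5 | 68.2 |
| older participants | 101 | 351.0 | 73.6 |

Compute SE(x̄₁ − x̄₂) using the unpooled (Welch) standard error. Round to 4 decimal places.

8.9477

Per-group SEs: s₁/√n₁ = 68.2/√176 = 5.1408, s₂/√n₂ = 73.6/√101 = 7.3235.
Unpooled SE of the difference: √(26.42782464 + 53.63365225) = 8.9477.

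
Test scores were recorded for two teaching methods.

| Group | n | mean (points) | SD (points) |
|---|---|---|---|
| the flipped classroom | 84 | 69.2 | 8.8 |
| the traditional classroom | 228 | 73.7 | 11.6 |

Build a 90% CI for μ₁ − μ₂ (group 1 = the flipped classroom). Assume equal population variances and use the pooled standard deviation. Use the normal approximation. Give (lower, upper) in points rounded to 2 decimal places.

(-6.79, -2.21)

s_p = √[((n₁−1)s₁² + (n₂−1)s₂²)/(n₁+n₂−2)] = √[(83·8.8² + 227·11.6²)/310] = 10.9209.
SE = 10.9209·√(1/84 + 1/228) = 1.3939.
With z* = 1.645, margin = 1.645 × 1.3939 = 2.2930.
x̄₁ − x̄₂ = 69.2 − 73.7 = -4.5000; interval -4.5000 ± 2.2930 = (-6.79, -2.21).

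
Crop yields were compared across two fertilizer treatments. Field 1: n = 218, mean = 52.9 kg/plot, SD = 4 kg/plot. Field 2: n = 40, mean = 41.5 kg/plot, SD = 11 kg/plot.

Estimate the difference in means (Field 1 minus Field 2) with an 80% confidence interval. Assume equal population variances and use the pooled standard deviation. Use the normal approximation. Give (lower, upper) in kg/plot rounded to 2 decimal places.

(10.15, 12.65)

Pooled variance s_p² = [217·4² + 39·11²] / (218+40−2) = 31.9961, so s_p = 5.6565.
SE_diff = s_p·√(1/n₁ + 1/n₂) = 5.6565·√(1/218 + 1/40) = 0.9730.
z* = 1.282; margin = 1.282 × 0.9730 = 1.2474.
Difference = 52.9 − 41.5 = 11.4000.
11.4000 ± 1.2474 → (10.15, 12.65).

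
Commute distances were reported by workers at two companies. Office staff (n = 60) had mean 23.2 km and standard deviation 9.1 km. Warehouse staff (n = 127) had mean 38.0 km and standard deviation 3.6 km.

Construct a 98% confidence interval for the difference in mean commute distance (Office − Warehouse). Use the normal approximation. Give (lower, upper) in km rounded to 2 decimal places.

Per-group SEs: s₁/√n₁ = 9.1/√60 = 1.1748, s₂/√n₂ = 3.6/√127 = 0.3194.
Unpooled SE of the difference: √(1.38015504 + 0.10201636) = 1.2174.
Margin of error = z* · SE = 2.326 × 1.2174 = 2.8317.
x̄₁ − x̄₂ = 23.2 − 38.0 = -14.8000.
CI: -14.8000 ± 2.8317 = (-17.63, -11.97).

(-17.63, -11.97)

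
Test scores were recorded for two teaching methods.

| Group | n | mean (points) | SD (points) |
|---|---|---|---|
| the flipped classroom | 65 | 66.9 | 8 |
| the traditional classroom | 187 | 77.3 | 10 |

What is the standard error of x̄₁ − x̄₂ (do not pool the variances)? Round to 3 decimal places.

1.233

Standard errors of each mean: 8/√65 = 0.9923 and 10/√187 = 0.7313.
SE(x̄₁ − x̄₂) = √(0.9923² + 0.7313²) = 1.2327 for independent samples with unequal variances.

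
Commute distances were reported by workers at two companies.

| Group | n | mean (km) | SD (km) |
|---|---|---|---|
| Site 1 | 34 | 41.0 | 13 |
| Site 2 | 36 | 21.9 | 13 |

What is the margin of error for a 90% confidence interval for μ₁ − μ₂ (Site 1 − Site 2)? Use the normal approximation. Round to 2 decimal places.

Standard errors of each mean: 13/√34 = 2.2295 and 13/√36 = 2.1667.
SE(x̄₁ − x̄₂) = √(2.2295² + 2.1667²) = 3.1089 for independent samples with unequal variances.
With z* = 1.645, the margin is 1.645 × 3.1089 = 5.1141.

5.11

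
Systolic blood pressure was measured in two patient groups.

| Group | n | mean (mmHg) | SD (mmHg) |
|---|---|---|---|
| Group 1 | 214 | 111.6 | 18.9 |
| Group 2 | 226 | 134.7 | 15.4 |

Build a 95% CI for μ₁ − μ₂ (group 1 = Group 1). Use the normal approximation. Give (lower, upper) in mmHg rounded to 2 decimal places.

Per-group SEs: s₁/√n₁ = 18.9/√214 = 1.2920, s₂/√n₂ = 15.4/√226 = 1.0244.
Unpooled SE of the difference: √(1.669264 + 1.04939536) = 1.6488.
Margin of error = z* · SE = 1.960 × 1.6488 = 3.2316.
x̄₁ − x̄₂ = 111.6 − 134.7 = -23.1000.
CI: -23.1000 ± 3.2316 = (-26.33, -19.87).

(-26.33, -19.87)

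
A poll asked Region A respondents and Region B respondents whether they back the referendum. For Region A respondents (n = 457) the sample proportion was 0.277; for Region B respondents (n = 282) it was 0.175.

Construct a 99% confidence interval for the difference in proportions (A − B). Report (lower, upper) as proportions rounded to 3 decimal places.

SE₁ = √(p̂₁(1−p̂₁)/n₁) = √(0.2770·0.7230/457) = 0.02093; SE₂ = √(0.1750·0.8250/282) = 0.02263.
Independent samples: SE of the difference = √(SE₁² + SE₂²) = √(0.0004380649 + 0.0005121169) = 0.03083.
z* for 99% confidence is 2.576, so the margin of error is 2.576 × 0.03083 = 0.07942.
Point estimate p̂₁ − p̂₂ = 0.2770 − 0.1750 = 0.1020.
0.1020 ± 0.07942 → (0.023, 0.181).

(0.023, 0.181)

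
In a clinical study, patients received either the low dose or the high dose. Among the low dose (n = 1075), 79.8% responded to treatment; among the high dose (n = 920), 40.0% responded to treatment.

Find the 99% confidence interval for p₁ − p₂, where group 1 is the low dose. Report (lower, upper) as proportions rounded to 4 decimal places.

SE₁ = √(p̂₁(1−p̂₁)/n₁) = √(0.7980·0.2020/1075) = 0.01225; SE₂ = √(0.4000·0.6000/920) = 0.01615.
Independent samples: SE of the difference = √(SE₁² + SE₂²) = √(0.0001500625 + 0.0002608225) = 0.02027.
z* for 99% confidence is 2.576, so the margin of error is 2.576 × 0.02027 = 0.05222.
Point estimate p̂₁ − p̂₂ = 0.7980 − 0.4000 = 0.3980.
0.3980 ± 0.05222 → (0.3458, 0.4502).

(0.3458, 0.4502)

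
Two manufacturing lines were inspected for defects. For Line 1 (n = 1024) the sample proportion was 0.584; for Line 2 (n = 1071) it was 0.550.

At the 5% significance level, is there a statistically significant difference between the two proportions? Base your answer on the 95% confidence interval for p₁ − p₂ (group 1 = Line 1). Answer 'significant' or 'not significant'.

The two standard errors are √(0.5840×0.4160/1024) = 0.01540 and √(0.5500×0.4500/1071) = 0.01520.
Because the samples are independent, SE_diff = √(0.01540² + 0.01520²) = 0.02164.
Using z* = 1.960 for 95%, ME = 1.960 × 0.02164 = 0.04241.
p̂₁ − p̂₂ = 0.0340; interval 0.0340 ± 0.04241 gives (-0.00841, 0.07641).
The interval (-0.00841, 0.07641) contains 0, so the difference is not significant.

not significant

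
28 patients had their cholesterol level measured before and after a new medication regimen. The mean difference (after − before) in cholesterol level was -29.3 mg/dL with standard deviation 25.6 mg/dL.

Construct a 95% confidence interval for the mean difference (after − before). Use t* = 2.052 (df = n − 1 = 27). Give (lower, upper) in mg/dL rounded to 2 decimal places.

(-39.23, -19.37)

Paired design: SE = s_d/√n = 25.6/√28 = 4.8379.
t* = 2.052; margin of error = 2.052 × 4.8379 = 9.9274.
-29.3 ± 9.9274 → (-39.23, -19.37).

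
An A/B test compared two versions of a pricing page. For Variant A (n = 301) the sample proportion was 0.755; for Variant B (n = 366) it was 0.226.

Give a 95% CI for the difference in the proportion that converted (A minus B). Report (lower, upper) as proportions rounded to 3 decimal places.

(0.464, 0.594)

Each SE is √(p̂(1−p̂)/n): √(0.7550·0.2450/301) = 0.02479 and √(0.2260·0.7740/366) = 0.02186.
SE(p̂₁ − p̂₂) = √(SE₁² + SE₂²) = √(0.0006145441 + 0.0004778596) = 0.03305, since the two samples are independent.
At 95% confidence z* = 1.960; margin = 1.960 × 0.03305 = 0.06478.
The difference is 0.7550 − 0.2260 = 0.5290, so the interval is 0.5290 ± 0.06478 = (0.464, 0.594).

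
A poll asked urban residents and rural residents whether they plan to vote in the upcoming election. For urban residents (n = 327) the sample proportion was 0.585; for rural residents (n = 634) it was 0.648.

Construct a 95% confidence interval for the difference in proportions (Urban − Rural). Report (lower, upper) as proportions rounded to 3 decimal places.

Each SE is √(p̂(1−p̂)/n): √(0.5850·0.4150/327) = 0.02725 and √(0.6480·0.3520/634) = 0.01897.
SE(p̂₁ − p̂₂) = √(SE₁² + SE₂²) = √(0.0007425625 + 0.0003598609) = 0.03320, since the two samples are independent.
At 95% confidence z* = 1.960; margin = 1.960 × 0.03320 = 0.06507.
The difference is 0.5850 − 0.6480 = -0.0630, so the interval is -0.0630 ± 0.06507 = (-0.128, 0.002).

(-0.128, 0.002)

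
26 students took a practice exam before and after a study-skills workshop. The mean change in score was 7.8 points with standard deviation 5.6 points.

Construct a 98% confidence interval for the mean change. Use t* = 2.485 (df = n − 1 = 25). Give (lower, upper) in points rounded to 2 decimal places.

This is a matched-pairs design, so SE = s_d/√n = 5.6/√26 = 1.0983.
Margin = 2.485 × 1.0983 = 2.7293; the interval is 7.8 ± 2.7293 = (5.07, 10.53).

(5.07, 10.53)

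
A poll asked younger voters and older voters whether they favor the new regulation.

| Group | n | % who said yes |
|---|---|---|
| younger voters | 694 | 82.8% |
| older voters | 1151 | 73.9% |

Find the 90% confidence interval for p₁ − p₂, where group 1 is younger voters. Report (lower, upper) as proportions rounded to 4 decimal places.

(0.0572, 0.1208)

SE₁ = √(p̂₁(1−p̂₁)/n₁) = √(0.8280·0.1720/694) = 0.01433; SE₂ = √(0.7390·0.2610/1151) = 0.01295.
Independent samples: SE of the difference = √(SE₁² + SE₂²) = √(0.0002053489 + 0.0001677025) = 0.01931.
z* for 90% confidence is 1.645, so the margin of error is 1.645 × 0.01931 = 0.03176.
Point estimate p̂₁ − p̂₂ = 0.8280 − 0.7390 = 0.0890.
0.0890 ± 0.03176 → (0.0572, 0.1208).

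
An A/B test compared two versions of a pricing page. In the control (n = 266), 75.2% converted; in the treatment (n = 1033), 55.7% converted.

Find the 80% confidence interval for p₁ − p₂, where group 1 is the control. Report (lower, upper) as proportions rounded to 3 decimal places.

The two standard errors are √(0.7520×0.2480/266) = 0.02648 and √(0.5570×0.4430/1033) = 0.01546.
Because the samples are independent, SE_diff = √(0.02648² + 0.01546²) = 0.03066.
Using z* = 1.282 for 80%, ME = 1.282 × 0.03066 = 0.03931.
p̂₁ − p̂₂ = 0.1950; interval 0.1950 ± 0.03931 gives (0.156, 0.234).

(0.156, 0.234)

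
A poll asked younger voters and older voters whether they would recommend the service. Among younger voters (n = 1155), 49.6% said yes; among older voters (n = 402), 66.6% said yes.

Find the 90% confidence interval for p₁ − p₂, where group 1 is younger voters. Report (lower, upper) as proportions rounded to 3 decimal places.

(-0.216, -0.124)

The two standard errors are √(0.4960×0.5040/1155) = 0.01471 and √(0.6660×0.3340/402) = 0.02352.
Because the samples are independent, SE_diff = √(0.01471² + 0.02352²) = 0.02774.
Using z* = 1.645 for 90%, ME = 1.645 × 0.02774 = 0.04563.
p̂₁ − p̂₂ = -0.1700; interval -0.1700 ± 0.04563 gives (-0.216, -0.124).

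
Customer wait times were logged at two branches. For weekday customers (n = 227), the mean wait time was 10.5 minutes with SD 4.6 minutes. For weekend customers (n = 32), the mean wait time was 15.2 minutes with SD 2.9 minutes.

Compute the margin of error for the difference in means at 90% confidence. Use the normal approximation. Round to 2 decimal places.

0.98

Standard errors of each mean: 4.6/√227 = 0.3053 and 2.9/√32 = 0.5127.
SE(x̄₁ − x̄₂) = √(0.3053² + 0.5127²) = 0.5967 for independent samples with unequal variances.
With z* = 1.645, the margin is 1.645 × 0.5967 = 0.9816.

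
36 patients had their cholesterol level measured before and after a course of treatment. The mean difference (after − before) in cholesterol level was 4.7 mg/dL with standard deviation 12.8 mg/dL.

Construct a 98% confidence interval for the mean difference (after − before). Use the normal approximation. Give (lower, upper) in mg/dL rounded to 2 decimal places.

(-0.26, 9.66)

Paired design: SE = s_d/√n = 12.8/√36 = 2.1333.
z* = 2.326; margin of error = 2.326 × 2.1333 = 4.9621.
4.7 ± 4.9621 → (-0.26, 9.66).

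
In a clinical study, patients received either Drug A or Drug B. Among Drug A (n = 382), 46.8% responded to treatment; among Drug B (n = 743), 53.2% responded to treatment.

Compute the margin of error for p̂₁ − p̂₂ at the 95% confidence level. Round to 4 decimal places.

The two standard errors are √(0.4680×0.5320/382) = 0.02553 and √(0.5320×0.4680/743) = 0.01831.
Because the samples are independent, SE_diff = √(0.02553² + 0.01831²) = 0.03142.
Using z* = 1.960 for 95%, ME = 1.960 × 0.03142 = 0.06158.

0.0616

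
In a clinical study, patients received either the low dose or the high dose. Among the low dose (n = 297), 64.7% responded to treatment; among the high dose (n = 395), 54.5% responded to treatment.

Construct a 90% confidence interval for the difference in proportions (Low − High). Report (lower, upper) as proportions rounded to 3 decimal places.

(0.041, 0.163)

The two standard errors are √(0.6470×0.3530/297) = 0.02773 and √(0.5450×0.4550/395) = 0.02506.
Because the samples are independent, SE_diff = √(0.02773² + 0.02506²) = 0.03738.
Using z* = 1.645 for 90%, ME = 1.645 × 0.03738 = 0.06149.
p̂₁ − p̂₂ = 0.1020; interval 0.1020 ± 0.06149 gives (0.041, 0.163).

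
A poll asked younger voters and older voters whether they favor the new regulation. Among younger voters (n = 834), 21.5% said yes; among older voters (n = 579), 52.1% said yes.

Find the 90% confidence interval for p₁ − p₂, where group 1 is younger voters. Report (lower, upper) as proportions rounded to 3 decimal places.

(-0.347, -0.265)

SE₁ = √(p̂₁(1−p̂₁)/n₁) = √(0.2150·0.7850/834) = 0.01423; SE₂ = √(0.5210·0.4790/579) = 0.02076.
Independent samples: SE of the difference = √(SE₁² + SE₂²) = √(0.0002024929 + 0.0004309776) = 0.02517.
z* for 90% confidence is 1.645, so the margin of error is 1.645 × 0.02517 = 0.04140.
Point estimate p̂₁ − p̂₂ = 0.2150 − 0.5210 = -0.3060.
-0.3060 ± 0.04140 → (-0.347, -0.265).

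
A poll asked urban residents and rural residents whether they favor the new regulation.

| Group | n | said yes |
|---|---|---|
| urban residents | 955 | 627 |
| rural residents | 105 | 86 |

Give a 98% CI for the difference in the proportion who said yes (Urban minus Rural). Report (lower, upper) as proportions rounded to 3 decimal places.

(-0.257, -0.068)

Sample proportions: 627/955 = 0.6565, 86/105 = 0.8190.
Each SE is √(p̂(1−p̂)/n): √(0.6565·0.3435/955) = 0.01537 and √(0.8190·0.1810/105) = 0.03757.
SE(p̂₁ − p̂₂) = √(SE₁² + SE₂²) = √(0.0002362369 + 0.0014115049) = 0.04059, since the two samples are independent.
At 98% confidence z* = 2.326; margin = 2.326 × 0.04059 = 0.09441.
The difference is 0.6565 − 0.8190 = -0.1625, so the interval is -0.1625 ± 0.09441 = (-0.257, -0.068).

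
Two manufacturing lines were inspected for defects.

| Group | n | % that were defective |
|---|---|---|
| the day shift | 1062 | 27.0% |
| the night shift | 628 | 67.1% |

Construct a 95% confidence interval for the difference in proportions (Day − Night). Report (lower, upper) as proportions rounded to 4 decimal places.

SE₁ = √(p̂₁(1−p̂₁)/n₁) = √(0.2700·0.7300/1062) = 0.01362; SE₂ = √(0.6710·0.3290/628) = 0.01875.
Independent samples: SE of the difference = √(SE₁² + SE₂²) = √(0.0001855044 + 0.0003515625) = 0.02317.
z* for 95% confidence is 1.960, so the margin of error is 1.960 × 0.02317 = 0.04541.
Point estimate p̂₁ − p̂₂ = 0.2700 − 0.6710 = -0.4010.
-0.4010 ± 0.04541 → (-0.4464, -0.3556).

(-0.4464, -0.3556)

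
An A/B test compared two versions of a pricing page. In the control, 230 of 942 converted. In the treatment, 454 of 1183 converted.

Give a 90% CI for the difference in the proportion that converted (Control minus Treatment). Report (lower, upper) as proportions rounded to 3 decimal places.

p̂₁ = 230/942 = 0.2442 and p̂₂ = 454/1183 = 0.3838.
SE₁ = √(p̂₁(1−p̂₁)/n₁) = √(0.2442·0.7558/942) = 0.01400; SE₂ = √(0.3838·0.6162/1183) = 0.01414.
Independent samples: SE of the difference = √(SE₁² + SE₂²) = √(0.000196 + 0.0001999396) = 0.01990.
z* for 90% confidence is 1.645, so the margin of error is 1.645 × 0.01990 = 0.03274.
Point estimate p̂₁ − p̂₂ = 0.2442 − 0.3838 = -0.1396.
-0.1396 ± 0.03274 → (-0.172, -0.107).

(-0.172, -0.107)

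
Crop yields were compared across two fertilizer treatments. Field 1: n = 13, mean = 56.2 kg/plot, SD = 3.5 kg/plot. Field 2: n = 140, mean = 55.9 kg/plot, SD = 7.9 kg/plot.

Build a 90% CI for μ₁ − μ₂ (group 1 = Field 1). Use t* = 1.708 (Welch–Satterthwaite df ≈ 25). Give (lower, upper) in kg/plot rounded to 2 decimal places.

(-1.71, 2.31)

Per-group SEs: s₁/√n₁ = 3.5/√13 = 0.9707, s₂/√n₂ = 7.9/√140 = 0.6677.
Unpooled SE of the difference: √(0.94225849 + 0.44582329) = 1.1782.
Margin of error = t* · SE = 1.708 × 1.1782 = 2.0124.
x̄₁ − x̄₂ = 56.2 − 55.9 = 0.3000.
CI: 0.3000 ± 2.0124 = (-1.71, 2.31).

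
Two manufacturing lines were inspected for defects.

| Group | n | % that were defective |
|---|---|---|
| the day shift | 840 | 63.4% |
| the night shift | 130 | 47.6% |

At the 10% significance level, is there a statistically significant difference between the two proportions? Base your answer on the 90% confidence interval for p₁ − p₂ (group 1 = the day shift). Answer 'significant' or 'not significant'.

The two standard errors are √(0.6340×0.3660/840) = 0.01662 and √(0.4760×0.5240/130) = 0.04380.
Because the samples are independent, SE_diff = √(0.01662² + 0.04380²) = 0.04685.
Using z* = 1.645 for 90%, ME = 1.645 × 0.04685 = 0.07707.
p̂₁ − p̂₂ = 0.1580; interval 0.1580 ± 0.07707 gives (0.08093, 0.23507).
The interval (0.08093, 0.23507) does not contain 0, so the difference is significant.

significant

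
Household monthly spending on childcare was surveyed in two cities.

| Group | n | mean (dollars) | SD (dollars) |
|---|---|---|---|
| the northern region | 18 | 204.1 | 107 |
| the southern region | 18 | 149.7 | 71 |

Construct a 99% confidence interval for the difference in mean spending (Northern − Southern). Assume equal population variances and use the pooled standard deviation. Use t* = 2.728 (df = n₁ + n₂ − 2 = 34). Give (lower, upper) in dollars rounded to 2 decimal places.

(-28.17, 136.97)

s_p = √[((n₁−1)s₁² + (n₂−1)s₂²)/(n₁+n₂−2)] = √[(17·107² + 17·71²)/34] = 90.8020.
SE = 90.8020·√(1/18 + 1/18) = 30.2673.
With t* = 2.728, margin = 2.728 × 30.2673 = 82.5692.
x̄₁ − x̄₂ = 204.1 − 149.7 = 54.4000; interval 54.4000 ± 82.5692 = (-28.17, 136.97).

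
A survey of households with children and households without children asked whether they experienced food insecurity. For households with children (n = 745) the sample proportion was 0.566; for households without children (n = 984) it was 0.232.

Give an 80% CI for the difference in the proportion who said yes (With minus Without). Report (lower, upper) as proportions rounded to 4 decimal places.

(0.3050, 0.3630)

SE₁ = √(p̂₁(1−p̂₁)/n₁) = √(0.5660·0.4340/745) = 0.01816; SE₂ = √(0.2320·0.7680/984) = 0.01346.
Independent samples: SE of the difference = √(SE₁² + SE₂²) = √(0.0003297856 + 0.0001811716) = 0.02260.
z* for 80% confidence is 1.282, so the margin of error is 1.282 × 0.02260 = 0.02897.
Point estimate p̂₁ − p̂₂ = 0.5660 − 0.2320 = 0.3340.
0.3340 ± 0.02897 → (0.3050, 0.3630).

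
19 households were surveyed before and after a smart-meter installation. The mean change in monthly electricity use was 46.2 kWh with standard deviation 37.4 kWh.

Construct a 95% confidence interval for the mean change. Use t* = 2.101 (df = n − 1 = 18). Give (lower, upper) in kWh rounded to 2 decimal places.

(28.17, 64.23)

This is a matched-pairs design, so SE = s_d/√n = 37.4/√19 = 8.5801.
Margin = 2.101 × 8.5801 = 18.0268; the interval is 46.2 ± 18.0268 = (28.17, 64.23).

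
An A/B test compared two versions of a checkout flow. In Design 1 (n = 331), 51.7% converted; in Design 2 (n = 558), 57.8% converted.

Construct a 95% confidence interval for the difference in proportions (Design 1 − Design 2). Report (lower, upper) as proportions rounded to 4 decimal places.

Each SE is √(p̂(1−p̂)/n): √(0.5170·0.4830/331) = 0.02747 and √(0.5780·0.4220/558) = 0.02091.
SE(p̂₁ − p̂₂) = √(SE₁² + SE₂²) = √(0.0007546009 + 0.0004372281) = 0.03452, since the two samples are independent.
At 95% confidence z* = 1.960; margin = 1.960 × 0.03452 = 0.06766.
The difference is 0.5170 − 0.5780 = -0.0610, so the interval is -0.0610 ± 0.06766 = (-0.1287, 0.0067).

(-0.1287, 0.0067)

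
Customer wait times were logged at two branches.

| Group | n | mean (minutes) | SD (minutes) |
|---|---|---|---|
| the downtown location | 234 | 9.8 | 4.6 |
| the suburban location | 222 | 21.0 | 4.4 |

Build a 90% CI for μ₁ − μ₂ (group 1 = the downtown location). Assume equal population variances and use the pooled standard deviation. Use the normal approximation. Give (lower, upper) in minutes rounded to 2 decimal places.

s_p = √[((n₁−1)s₁² + (n₂−1)s₂²)/(n₁+n₂−2)] = √[(233·4.6² + 221·4.4²)/454] = 4.5038.
SE = 4.5038·√(1/234 + 1/222) = 0.4220.
With z* = 1.645, margin = 1.645 × 0.4220 = 0.6942.
x̄₁ − x̄₂ = 9.8 − 21.0 = -11.2000; interval -11.2000 ± 0.6942 = (-11.89, -10.51).

(-11.89, -10.51)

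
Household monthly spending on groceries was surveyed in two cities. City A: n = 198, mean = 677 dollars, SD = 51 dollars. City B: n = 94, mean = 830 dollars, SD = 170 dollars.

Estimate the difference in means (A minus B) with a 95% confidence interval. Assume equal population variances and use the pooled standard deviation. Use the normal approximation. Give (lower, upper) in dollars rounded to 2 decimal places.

(-178.79, -127.21)

Pooled variance s_p² = [197·51² + 93·170²] / (198+94−2) = 11034.8172, so s_p = 105.0467.
SE_diff = s_p·√(1/n₁ + 1/n₂) = 105.0467·√(1/198 + 1/94) = 13.1576.
z* = 1.960; margin = 1.960 × 13.1576 = 25.7889.
Difference = 677 − 830 = -153.0000.
-153.0000 ± 25.7889 → (-178.79, -127.21).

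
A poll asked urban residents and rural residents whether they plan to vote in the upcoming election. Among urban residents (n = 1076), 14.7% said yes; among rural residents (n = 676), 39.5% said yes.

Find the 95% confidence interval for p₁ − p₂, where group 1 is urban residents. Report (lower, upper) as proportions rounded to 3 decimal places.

The two standard errors are √(0.1470×0.8530/1076) = 0.01080 and √(0.3950×0.6050/676) = 0.01880.
Because the samples are independent, SE_diff = √(0.01080² + 0.01880²) = 0.02168.
Using z* = 1.960 for 95%, ME = 1.960 × 0.02168 = 0.04249.
p̂₁ − p̂₂ = -0.2480; interval -0.2480 ± 0.04249 gives (-0.290, -0.206).

(-0.290, -0.206)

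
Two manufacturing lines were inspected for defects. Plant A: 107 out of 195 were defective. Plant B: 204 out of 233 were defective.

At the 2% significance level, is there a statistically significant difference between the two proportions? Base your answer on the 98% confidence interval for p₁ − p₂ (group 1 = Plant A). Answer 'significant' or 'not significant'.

First, p̂₁ = 107/195 = 0.5487; p̂₂ = 204/233 = 0.8755.
The two standard errors are √(0.5487×0.4513/195) = 0.03564 and √(0.8755×0.1245/233) = 0.02163.
Because the samples are independent, SE_diff = √(0.03564² + 0.02163²) = 0.04169.
Using z* = 2.326 for 98%, ME = 2.326 × 0.04169 = 0.09697.
p̂₁ − p̂₂ = -0.3268; interval -0.3268 ± 0.09697 gives (-0.42377, -0.22983).
The interval (-0.42377, -0.22983) does not contain 0, so the difference is significant.

significant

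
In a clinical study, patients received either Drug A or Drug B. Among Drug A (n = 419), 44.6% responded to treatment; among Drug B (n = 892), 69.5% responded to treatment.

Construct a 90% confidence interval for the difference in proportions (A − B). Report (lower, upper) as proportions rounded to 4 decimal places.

The two standard errors are √(0.4460×0.5540/419) = 0.02428 and √(0.6950×0.3050/892) = 0.01542.
Because the samples are independent, SE_diff = √(0.02428² + 0.01542²) = 0.02876.
Using z* = 1.645 for 90%, ME = 1.645 × 0.02876 = 0.04731.
p̂₁ − p̂₂ = -0.2490; interval -0.2490 ± 0.04731 gives (-0.2963, -0.2017).

(-0.2963, -0.2017)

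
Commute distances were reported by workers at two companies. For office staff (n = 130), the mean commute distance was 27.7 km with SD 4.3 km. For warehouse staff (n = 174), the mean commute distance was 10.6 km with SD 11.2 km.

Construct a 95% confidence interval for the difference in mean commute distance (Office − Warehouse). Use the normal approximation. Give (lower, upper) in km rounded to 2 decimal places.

Per-group SEs: s₁/√n₁ = 4.3/√130 = 0.3771, s₂/√n₂ = 11.2/√174 = 0.8491.
Unpooled SE of the difference: √(0.14220441 + 0.72097081) = 0.9291.
Margin of error = z* · SE = 1.960 × 0.9291 = 1.8210.
x̄₁ − x̄₂ = 27.7 − 10.6 = 17.1000.
CI: 17.1000 ± 1.8210 = (15.28, 18.92).

(15.28, 18.92)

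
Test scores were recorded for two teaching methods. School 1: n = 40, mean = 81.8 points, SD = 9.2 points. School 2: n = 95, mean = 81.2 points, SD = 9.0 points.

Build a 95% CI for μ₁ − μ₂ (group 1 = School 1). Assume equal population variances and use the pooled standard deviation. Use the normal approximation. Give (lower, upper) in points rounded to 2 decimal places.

(-2.75, 3.95)

s_p = √[((n₁−1)s₁² + (n₂−1)s₂²)/(n₁+n₂−2)] = √[(39·9.2² + 94·9.0²)/133] = 9.0591.
SE = 9.0591·√(1/40 + 1/95) = 1.7075.
With z* = 1.960, margin = 1.960 × 1.7075 = 3.3467.
x̄₁ − x̄₂ = 81.8 − 81.2 = 0.6000; interval 0.6000 ± 3.3467 = (-2.75, 3.95).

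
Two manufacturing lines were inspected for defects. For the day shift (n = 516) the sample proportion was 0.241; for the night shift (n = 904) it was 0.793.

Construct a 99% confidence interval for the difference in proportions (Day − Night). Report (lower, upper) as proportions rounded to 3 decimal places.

(-0.612, -0.492)

The two standard errors are √(0.2410×0.7590/516) = 0.01883 and √(0.7930×0.2070/904) = 0.01348.
Because the samples are independent, SE_diff = √(0.01883² + 0.01348²) = 0.02316.
Using z* = 2.576 for 99%, ME = 2.576 × 0.02316 = 0.05966.
p̂₁ − p̂₂ = -0.5520; interval -0.5520 ± 0.05966 gives (-0.612, -0.492).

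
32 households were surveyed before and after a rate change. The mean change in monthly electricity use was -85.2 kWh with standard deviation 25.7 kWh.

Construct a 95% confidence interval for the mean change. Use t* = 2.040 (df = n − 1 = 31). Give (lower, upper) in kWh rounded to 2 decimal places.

Paired design: SE = s_d/√n = 25.7/√32 = 4.5432.
t* = 2.040; margin of error = 2.040 × 4.5432 = 9.2681.
-85.2 ± 9.2681 → (-94.47, -75.93).

(-94.47, -75.93)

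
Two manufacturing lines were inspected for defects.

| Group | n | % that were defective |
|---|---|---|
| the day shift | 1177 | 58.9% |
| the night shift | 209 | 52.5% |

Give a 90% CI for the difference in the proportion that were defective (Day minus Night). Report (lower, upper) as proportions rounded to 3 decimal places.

(0.002, 0.126)

Each SE is √(p̂(1−p̂)/n): √(0.5890·0.4110/1177) = 0.01434 and √(0.5250·0.4750/209) = 0.03454.
SE(p̂₁ − p̂₂) = √(SE₁² + SE₂²) = √(0.0002056356 + 0.0011930116) = 0.03740, since the two samples are independent.
At 90% confidence z* = 1.645; margin = 1.645 × 0.03740 = 0.06152.
The difference is 0.5890 − 0.5250 = 0.0640, so the interval is 0.0640 ± 0.06152 = (0.002, 0.126).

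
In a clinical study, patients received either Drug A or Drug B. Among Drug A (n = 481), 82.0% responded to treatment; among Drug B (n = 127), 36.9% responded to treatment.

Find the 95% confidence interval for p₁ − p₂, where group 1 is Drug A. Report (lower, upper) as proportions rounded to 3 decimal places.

(0.360, 0.542)

The two standard errors are √(0.8200×0.1800/481) = 0.01752 and √(0.3690×0.6310/127) = 0.04282.
Because the samples are independent, SE_diff = √(0.01752² + 0.04282²) = 0.04627.
Using z* = 1.960 for 95%, ME = 1.960 × 0.04627 = 0.09069.
p̂₁ − p̂₂ = 0.4510; interval 0.4510 ± 0.09069 gives (0.360, 0.542).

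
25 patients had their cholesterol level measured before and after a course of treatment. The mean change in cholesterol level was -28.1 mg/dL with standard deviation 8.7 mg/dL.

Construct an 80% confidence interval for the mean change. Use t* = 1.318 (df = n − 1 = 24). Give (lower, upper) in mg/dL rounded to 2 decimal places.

(-30.39, -25.81)

This is a matched-pairs design, so SE = s_d/√n = 8.7/√25 = 1.7400.
Margin = 1.318 × 1.7400 = 2.2933; the interval is -28.1 ± 2.2933 = (-30.39, -25.81).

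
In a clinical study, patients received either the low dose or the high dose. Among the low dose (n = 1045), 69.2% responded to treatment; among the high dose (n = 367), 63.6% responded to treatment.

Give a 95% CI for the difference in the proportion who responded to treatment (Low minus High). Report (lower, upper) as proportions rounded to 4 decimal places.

(-0.0006, 0.1126)

Each SE is √(p̂(1−p̂)/n): √(0.6920·0.3080/1045) = 0.01428 and √(0.6360·0.3640/367) = 0.02512.
SE(p̂₁ − p̂₂) = √(SE₁² + SE₂²) = √(0.0002039184 + 0.0006310144) = 0.02890, since the two samples are independent.
At 95% confidence z* = 1.960; margin = 1.960 × 0.02890 = 0.05664.
The difference is 0.6920 − 0.6360 = 0.0560, so the interval is 0.0560 ± 0.05664 = (-0.0006, 0.1126).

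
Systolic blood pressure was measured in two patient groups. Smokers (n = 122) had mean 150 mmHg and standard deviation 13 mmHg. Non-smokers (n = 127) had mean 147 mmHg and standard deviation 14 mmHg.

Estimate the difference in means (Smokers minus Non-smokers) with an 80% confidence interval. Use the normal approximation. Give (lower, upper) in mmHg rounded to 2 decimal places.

(0.81, 5.19)

Standard errors of each mean: 13/√122 = 1.1770 and 14/√127 = 1.2423.
SE(x̄₁ − x̄₂) = √(1.1770² + 1.2423²) = 1.7113 for independent samples with unequal variances.
With z* = 1.282, the margin is 1.282 × 1.7113 = 2.1939.
x̄₁ − x̄₂ = 150 − 147 = 3.0000; the interval is 3.0000 ± 2.1939 = (0.81, 5.19).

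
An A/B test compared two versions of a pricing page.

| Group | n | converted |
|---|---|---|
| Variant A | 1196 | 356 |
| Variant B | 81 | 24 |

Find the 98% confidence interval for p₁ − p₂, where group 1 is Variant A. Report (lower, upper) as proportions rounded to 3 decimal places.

p̂₁ = 356/1196 = 0.2977 and p̂₂ = 24/81 = 0.2963.
SE₁ = √(p̂₁(1−p̂₁)/n₁) = √(0.2977·0.7023/1196) = 0.01322; SE₂ = √(0.2963·0.7037/81) = 0.05074.
Independent samples: SE of the difference = √(SE₁² + SE₂²) = √(0.0001747684 + 0.0025745476) = 0.05243.
z* for 98% confidence is 2.326, so the margin of error is 2.326 × 0.05243 = 0.12195.
Point estimate p̂₁ − p̂₂ = 0.2977 − 0.2963 = 0.0014.
0.0014 ± 0.12195 → (-0.121, 0.123).

(-0.121, 0.123)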